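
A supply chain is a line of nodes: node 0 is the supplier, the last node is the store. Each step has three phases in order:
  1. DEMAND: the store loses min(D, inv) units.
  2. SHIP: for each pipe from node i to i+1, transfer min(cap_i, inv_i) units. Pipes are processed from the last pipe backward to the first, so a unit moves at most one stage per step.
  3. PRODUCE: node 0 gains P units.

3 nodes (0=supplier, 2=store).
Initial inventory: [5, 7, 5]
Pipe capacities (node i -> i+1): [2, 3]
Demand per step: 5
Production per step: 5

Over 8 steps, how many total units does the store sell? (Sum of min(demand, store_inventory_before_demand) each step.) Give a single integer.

Answer: 24

Derivation:
Step 1: sold=5 (running total=5) -> [8 6 3]
Step 2: sold=3 (running total=8) -> [11 5 3]
Step 3: sold=3 (running total=11) -> [14 4 3]
Step 4: sold=3 (running total=14) -> [17 3 3]
Step 5: sold=3 (running total=17) -> [20 2 3]
Step 6: sold=3 (running total=20) -> [23 2 2]
Step 7: sold=2 (running total=22) -> [26 2 2]
Step 8: sold=2 (running total=24) -> [29 2 2]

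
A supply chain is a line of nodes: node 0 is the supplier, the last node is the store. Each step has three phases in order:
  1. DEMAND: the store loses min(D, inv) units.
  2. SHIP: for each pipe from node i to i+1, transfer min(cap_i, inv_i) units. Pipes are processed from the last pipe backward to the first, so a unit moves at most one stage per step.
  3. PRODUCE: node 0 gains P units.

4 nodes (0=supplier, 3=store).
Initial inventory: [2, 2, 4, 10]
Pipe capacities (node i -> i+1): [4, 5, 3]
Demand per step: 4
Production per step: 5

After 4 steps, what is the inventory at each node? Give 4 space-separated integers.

Step 1: demand=4,sold=4 ship[2->3]=3 ship[1->2]=2 ship[0->1]=2 prod=5 -> inv=[5 2 3 9]
Step 2: demand=4,sold=4 ship[2->3]=3 ship[1->2]=2 ship[0->1]=4 prod=5 -> inv=[6 4 2 8]
Step 3: demand=4,sold=4 ship[2->3]=2 ship[1->2]=4 ship[0->1]=4 prod=5 -> inv=[7 4 4 6]
Step 4: demand=4,sold=4 ship[2->3]=3 ship[1->2]=4 ship[0->1]=4 prod=5 -> inv=[8 4 5 5]

8 4 5 5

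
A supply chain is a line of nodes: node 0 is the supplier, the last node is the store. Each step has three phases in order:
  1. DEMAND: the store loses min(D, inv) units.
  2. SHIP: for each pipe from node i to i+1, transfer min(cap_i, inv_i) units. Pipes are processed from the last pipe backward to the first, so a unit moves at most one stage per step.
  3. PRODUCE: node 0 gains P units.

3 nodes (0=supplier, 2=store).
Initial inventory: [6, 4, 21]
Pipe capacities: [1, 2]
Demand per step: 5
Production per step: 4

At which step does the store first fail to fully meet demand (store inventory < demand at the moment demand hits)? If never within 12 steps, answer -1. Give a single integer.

Step 1: demand=5,sold=5 ship[1->2]=2 ship[0->1]=1 prod=4 -> [9 3 18]
Step 2: demand=5,sold=5 ship[1->2]=2 ship[0->1]=1 prod=4 -> [12 2 15]
Step 3: demand=5,sold=5 ship[1->2]=2 ship[0->1]=1 prod=4 -> [15 1 12]
Step 4: demand=5,sold=5 ship[1->2]=1 ship[0->1]=1 prod=4 -> [18 1 8]
Step 5: demand=5,sold=5 ship[1->2]=1 ship[0->1]=1 prod=4 -> [21 1 4]
Step 6: demand=5,sold=4 ship[1->2]=1 ship[0->1]=1 prod=4 -> [24 1 1]
Step 7: demand=5,sold=1 ship[1->2]=1 ship[0->1]=1 prod=4 -> [27 1 1]
Step 8: demand=5,sold=1 ship[1->2]=1 ship[0->1]=1 prod=4 -> [30 1 1]
Step 9: demand=5,sold=1 ship[1->2]=1 ship[0->1]=1 prod=4 -> [33 1 1]
Step 10: demand=5,sold=1 ship[1->2]=1 ship[0->1]=1 prod=4 -> [36 1 1]
Step 11: demand=5,sold=1 ship[1->2]=1 ship[0->1]=1 prod=4 -> [39 1 1]
Step 12: demand=5,sold=1 ship[1->2]=1 ship[0->1]=1 prod=4 -> [42 1 1]
First stockout at step 6

6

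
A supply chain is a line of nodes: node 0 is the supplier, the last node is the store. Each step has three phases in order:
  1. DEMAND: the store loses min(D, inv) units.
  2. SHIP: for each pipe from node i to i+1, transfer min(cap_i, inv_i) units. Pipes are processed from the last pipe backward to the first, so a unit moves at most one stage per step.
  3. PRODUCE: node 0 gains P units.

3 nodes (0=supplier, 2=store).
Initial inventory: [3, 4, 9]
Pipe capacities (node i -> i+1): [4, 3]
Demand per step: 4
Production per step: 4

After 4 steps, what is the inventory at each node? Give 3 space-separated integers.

Step 1: demand=4,sold=4 ship[1->2]=3 ship[0->1]=3 prod=4 -> inv=[4 4 8]
Step 2: demand=4,sold=4 ship[1->2]=3 ship[0->1]=4 prod=4 -> inv=[4 5 7]
Step 3: demand=4,sold=4 ship[1->2]=3 ship[0->1]=4 prod=4 -> inv=[4 6 6]
Step 4: demand=4,sold=4 ship[1->2]=3 ship[0->1]=4 prod=4 -> inv=[4 7 5]

4 7 5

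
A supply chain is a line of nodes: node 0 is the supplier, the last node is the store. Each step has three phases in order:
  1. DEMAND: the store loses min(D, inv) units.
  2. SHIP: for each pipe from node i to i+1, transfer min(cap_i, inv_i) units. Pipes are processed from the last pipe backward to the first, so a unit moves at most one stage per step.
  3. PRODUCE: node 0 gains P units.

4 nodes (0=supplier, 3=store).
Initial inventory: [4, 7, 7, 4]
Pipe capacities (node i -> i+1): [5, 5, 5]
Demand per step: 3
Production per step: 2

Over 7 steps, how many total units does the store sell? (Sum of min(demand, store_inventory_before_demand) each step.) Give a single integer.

Answer: 21

Derivation:
Step 1: sold=3 (running total=3) -> [2 6 7 6]
Step 2: sold=3 (running total=6) -> [2 3 7 8]
Step 3: sold=3 (running total=9) -> [2 2 5 10]
Step 4: sold=3 (running total=12) -> [2 2 2 12]
Step 5: sold=3 (running total=15) -> [2 2 2 11]
Step 6: sold=3 (running total=18) -> [2 2 2 10]
Step 7: sold=3 (running total=21) -> [2 2 2 9]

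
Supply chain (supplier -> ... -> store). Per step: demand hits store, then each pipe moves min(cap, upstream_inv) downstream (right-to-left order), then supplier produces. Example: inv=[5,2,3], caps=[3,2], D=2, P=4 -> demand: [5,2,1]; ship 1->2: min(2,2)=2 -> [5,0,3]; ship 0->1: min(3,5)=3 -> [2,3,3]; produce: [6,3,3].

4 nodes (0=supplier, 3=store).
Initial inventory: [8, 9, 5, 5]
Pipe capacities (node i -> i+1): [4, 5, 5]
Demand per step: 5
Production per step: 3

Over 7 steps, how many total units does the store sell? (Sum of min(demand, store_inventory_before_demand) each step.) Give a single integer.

Answer: 35

Derivation:
Step 1: sold=5 (running total=5) -> [7 8 5 5]
Step 2: sold=5 (running total=10) -> [6 7 5 5]
Step 3: sold=5 (running total=15) -> [5 6 5 5]
Step 4: sold=5 (running total=20) -> [4 5 5 5]
Step 5: sold=5 (running total=25) -> [3 4 5 5]
Step 6: sold=5 (running total=30) -> [3 3 4 5]
Step 7: sold=5 (running total=35) -> [3 3 3 4]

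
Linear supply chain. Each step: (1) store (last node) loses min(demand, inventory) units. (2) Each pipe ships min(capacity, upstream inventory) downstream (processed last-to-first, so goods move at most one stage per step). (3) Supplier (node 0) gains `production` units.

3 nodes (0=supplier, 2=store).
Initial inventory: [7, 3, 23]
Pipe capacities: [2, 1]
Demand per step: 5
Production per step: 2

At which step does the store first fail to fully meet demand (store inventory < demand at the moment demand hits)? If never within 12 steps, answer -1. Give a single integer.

Step 1: demand=5,sold=5 ship[1->2]=1 ship[0->1]=2 prod=2 -> [7 4 19]
Step 2: demand=5,sold=5 ship[1->2]=1 ship[0->1]=2 prod=2 -> [7 5 15]
Step 3: demand=5,sold=5 ship[1->2]=1 ship[0->1]=2 prod=2 -> [7 6 11]
Step 4: demand=5,sold=5 ship[1->2]=1 ship[0->1]=2 prod=2 -> [7 7 7]
Step 5: demand=5,sold=5 ship[1->2]=1 ship[0->1]=2 prod=2 -> [7 8 3]
Step 6: demand=5,sold=3 ship[1->2]=1 ship[0->1]=2 prod=2 -> [7 9 1]
Step 7: demand=5,sold=1 ship[1->2]=1 ship[0->1]=2 prod=2 -> [7 10 1]
Step 8: demand=5,sold=1 ship[1->2]=1 ship[0->1]=2 prod=2 -> [7 11 1]
Step 9: demand=5,sold=1 ship[1->2]=1 ship[0->1]=2 prod=2 -> [7 12 1]
Step 10: demand=5,sold=1 ship[1->2]=1 ship[0->1]=2 prod=2 -> [7 13 1]
Step 11: demand=5,sold=1 ship[1->2]=1 ship[0->1]=2 prod=2 -> [7 14 1]
Step 12: demand=5,sold=1 ship[1->2]=1 ship[0->1]=2 prod=2 -> [7 15 1]
First stockout at step 6

6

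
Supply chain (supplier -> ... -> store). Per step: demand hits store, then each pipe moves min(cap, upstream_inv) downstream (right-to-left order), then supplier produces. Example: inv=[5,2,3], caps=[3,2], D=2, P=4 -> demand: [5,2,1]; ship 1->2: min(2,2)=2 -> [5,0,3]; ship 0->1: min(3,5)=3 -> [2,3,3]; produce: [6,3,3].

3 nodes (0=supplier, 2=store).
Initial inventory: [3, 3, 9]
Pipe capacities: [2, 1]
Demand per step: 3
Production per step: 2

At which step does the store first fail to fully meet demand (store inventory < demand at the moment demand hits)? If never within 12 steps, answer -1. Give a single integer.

Step 1: demand=3,sold=3 ship[1->2]=1 ship[0->1]=2 prod=2 -> [3 4 7]
Step 2: demand=3,sold=3 ship[1->2]=1 ship[0->1]=2 prod=2 -> [3 5 5]
Step 3: demand=3,sold=3 ship[1->2]=1 ship[0->1]=2 prod=2 -> [3 6 3]
Step 4: demand=3,sold=3 ship[1->2]=1 ship[0->1]=2 prod=2 -> [3 7 1]
Step 5: demand=3,sold=1 ship[1->2]=1 ship[0->1]=2 prod=2 -> [3 8 1]
Step 6: demand=3,sold=1 ship[1->2]=1 ship[0->1]=2 prod=2 -> [3 9 1]
Step 7: demand=3,sold=1 ship[1->2]=1 ship[0->1]=2 prod=2 -> [3 10 1]
Step 8: demand=3,sold=1 ship[1->2]=1 ship[0->1]=2 prod=2 -> [3 11 1]
Step 9: demand=3,sold=1 ship[1->2]=1 ship[0->1]=2 prod=2 -> [3 12 1]
Step 10: demand=3,sold=1 ship[1->2]=1 ship[0->1]=2 prod=2 -> [3 13 1]
Step 11: demand=3,sold=1 ship[1->2]=1 ship[0->1]=2 prod=2 -> [3 14 1]
Step 12: demand=3,sold=1 ship[1->2]=1 ship[0->1]=2 prod=2 -> [3 15 1]
First stockout at step 5

5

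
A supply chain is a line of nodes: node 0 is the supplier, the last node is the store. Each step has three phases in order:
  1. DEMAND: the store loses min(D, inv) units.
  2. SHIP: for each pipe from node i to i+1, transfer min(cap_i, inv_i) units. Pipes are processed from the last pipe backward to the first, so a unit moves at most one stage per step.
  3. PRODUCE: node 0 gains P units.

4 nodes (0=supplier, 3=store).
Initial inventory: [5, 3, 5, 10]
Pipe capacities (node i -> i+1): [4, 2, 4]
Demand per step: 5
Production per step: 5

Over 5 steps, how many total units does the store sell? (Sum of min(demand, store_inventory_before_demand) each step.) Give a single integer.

Answer: 21

Derivation:
Step 1: sold=5 (running total=5) -> [6 5 3 9]
Step 2: sold=5 (running total=10) -> [7 7 2 7]
Step 3: sold=5 (running total=15) -> [8 9 2 4]
Step 4: sold=4 (running total=19) -> [9 11 2 2]
Step 5: sold=2 (running total=21) -> [10 13 2 2]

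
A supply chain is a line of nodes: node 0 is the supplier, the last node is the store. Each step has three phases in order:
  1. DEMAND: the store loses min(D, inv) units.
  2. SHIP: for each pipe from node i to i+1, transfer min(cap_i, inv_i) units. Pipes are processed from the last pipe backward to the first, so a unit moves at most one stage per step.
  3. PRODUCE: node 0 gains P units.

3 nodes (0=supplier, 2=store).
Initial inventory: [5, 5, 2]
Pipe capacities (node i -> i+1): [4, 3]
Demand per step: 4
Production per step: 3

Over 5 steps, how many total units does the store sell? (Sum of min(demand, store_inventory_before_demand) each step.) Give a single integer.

Step 1: sold=2 (running total=2) -> [4 6 3]
Step 2: sold=3 (running total=5) -> [3 7 3]
Step 3: sold=3 (running total=8) -> [3 7 3]
Step 4: sold=3 (running total=11) -> [3 7 3]
Step 5: sold=3 (running total=14) -> [3 7 3]

Answer: 14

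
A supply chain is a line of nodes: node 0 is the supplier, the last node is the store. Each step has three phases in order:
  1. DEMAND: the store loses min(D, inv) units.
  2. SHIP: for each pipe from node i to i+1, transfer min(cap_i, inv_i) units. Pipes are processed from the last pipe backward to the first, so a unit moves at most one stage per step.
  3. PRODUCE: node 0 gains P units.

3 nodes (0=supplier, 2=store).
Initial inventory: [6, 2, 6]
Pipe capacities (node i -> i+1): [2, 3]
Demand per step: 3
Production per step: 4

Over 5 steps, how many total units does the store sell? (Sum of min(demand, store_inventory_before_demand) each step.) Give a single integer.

Step 1: sold=3 (running total=3) -> [8 2 5]
Step 2: sold=3 (running total=6) -> [10 2 4]
Step 3: sold=3 (running total=9) -> [12 2 3]
Step 4: sold=3 (running total=12) -> [14 2 2]
Step 5: sold=2 (running total=14) -> [16 2 2]

Answer: 14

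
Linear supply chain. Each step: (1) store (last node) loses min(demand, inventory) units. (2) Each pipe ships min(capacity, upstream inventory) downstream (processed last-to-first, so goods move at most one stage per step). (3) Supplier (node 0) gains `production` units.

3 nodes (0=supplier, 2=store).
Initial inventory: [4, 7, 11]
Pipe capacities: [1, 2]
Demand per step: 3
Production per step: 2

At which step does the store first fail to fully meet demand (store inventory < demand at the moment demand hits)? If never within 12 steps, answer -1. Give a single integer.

Step 1: demand=3,sold=3 ship[1->2]=2 ship[0->1]=1 prod=2 -> [5 6 10]
Step 2: demand=3,sold=3 ship[1->2]=2 ship[0->1]=1 prod=2 -> [6 5 9]
Step 3: demand=3,sold=3 ship[1->2]=2 ship[0->1]=1 prod=2 -> [7 4 8]
Step 4: demand=3,sold=3 ship[1->2]=2 ship[0->1]=1 prod=2 -> [8 3 7]
Step 5: demand=3,sold=3 ship[1->2]=2 ship[0->1]=1 prod=2 -> [9 2 6]
Step 6: demand=3,sold=3 ship[1->2]=2 ship[0->1]=1 prod=2 -> [10 1 5]
Step 7: demand=3,sold=3 ship[1->2]=1 ship[0->1]=1 prod=2 -> [11 1 3]
Step 8: demand=3,sold=3 ship[1->2]=1 ship[0->1]=1 prod=2 -> [12 1 1]
Step 9: demand=3,sold=1 ship[1->2]=1 ship[0->1]=1 prod=2 -> [13 1 1]
Step 10: demand=3,sold=1 ship[1->2]=1 ship[0->1]=1 prod=2 -> [14 1 1]
Step 11: demand=3,sold=1 ship[1->2]=1 ship[0->1]=1 prod=2 -> [15 1 1]
Step 12: demand=3,sold=1 ship[1->2]=1 ship[0->1]=1 prod=2 -> [16 1 1]
First stockout at step 9

9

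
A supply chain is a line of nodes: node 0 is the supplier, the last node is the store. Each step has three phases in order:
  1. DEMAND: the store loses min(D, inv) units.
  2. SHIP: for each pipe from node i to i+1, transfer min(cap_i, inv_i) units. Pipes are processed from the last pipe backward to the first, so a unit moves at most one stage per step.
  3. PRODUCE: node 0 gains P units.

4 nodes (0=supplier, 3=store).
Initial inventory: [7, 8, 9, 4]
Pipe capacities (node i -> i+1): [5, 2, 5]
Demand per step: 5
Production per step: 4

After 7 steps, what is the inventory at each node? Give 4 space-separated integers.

Step 1: demand=5,sold=4 ship[2->3]=5 ship[1->2]=2 ship[0->1]=5 prod=4 -> inv=[6 11 6 5]
Step 2: demand=5,sold=5 ship[2->3]=5 ship[1->2]=2 ship[0->1]=5 prod=4 -> inv=[5 14 3 5]
Step 3: demand=5,sold=5 ship[2->3]=3 ship[1->2]=2 ship[0->1]=5 prod=4 -> inv=[4 17 2 3]
Step 4: demand=5,sold=3 ship[2->3]=2 ship[1->2]=2 ship[0->1]=4 prod=4 -> inv=[4 19 2 2]
Step 5: demand=5,sold=2 ship[2->3]=2 ship[1->2]=2 ship[0->1]=4 prod=4 -> inv=[4 21 2 2]
Step 6: demand=5,sold=2 ship[2->3]=2 ship[1->2]=2 ship[0->1]=4 prod=4 -> inv=[4 23 2 2]
Step 7: demand=5,sold=2 ship[2->3]=2 ship[1->2]=2 ship[0->1]=4 prod=4 -> inv=[4 25 2 2]

4 25 2 2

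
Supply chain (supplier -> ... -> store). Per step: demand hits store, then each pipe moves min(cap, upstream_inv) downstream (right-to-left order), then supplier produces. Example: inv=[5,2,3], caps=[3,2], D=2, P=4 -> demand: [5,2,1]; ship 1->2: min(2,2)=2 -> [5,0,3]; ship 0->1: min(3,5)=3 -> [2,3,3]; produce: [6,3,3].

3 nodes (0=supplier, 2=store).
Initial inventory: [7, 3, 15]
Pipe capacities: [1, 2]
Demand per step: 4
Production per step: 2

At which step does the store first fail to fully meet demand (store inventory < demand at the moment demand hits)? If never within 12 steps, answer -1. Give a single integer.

Step 1: demand=4,sold=4 ship[1->2]=2 ship[0->1]=1 prod=2 -> [8 2 13]
Step 2: demand=4,sold=4 ship[1->2]=2 ship[0->1]=1 prod=2 -> [9 1 11]
Step 3: demand=4,sold=4 ship[1->2]=1 ship[0->1]=1 prod=2 -> [10 1 8]
Step 4: demand=4,sold=4 ship[1->2]=1 ship[0->1]=1 prod=2 -> [11 1 5]
Step 5: demand=4,sold=4 ship[1->2]=1 ship[0->1]=1 prod=2 -> [12 1 2]
Step 6: demand=4,sold=2 ship[1->2]=1 ship[0->1]=1 prod=2 -> [13 1 1]
Step 7: demand=4,sold=1 ship[1->2]=1 ship[0->1]=1 prod=2 -> [14 1 1]
Step 8: demand=4,sold=1 ship[1->2]=1 ship[0->1]=1 prod=2 -> [15 1 1]
Step 9: demand=4,sold=1 ship[1->2]=1 ship[0->1]=1 prod=2 -> [16 1 1]
Step 10: demand=4,sold=1 ship[1->2]=1 ship[0->1]=1 prod=2 -> [17 1 1]
Step 11: demand=4,sold=1 ship[1->2]=1 ship[0->1]=1 prod=2 -> [18 1 1]
Step 12: demand=4,sold=1 ship[1->2]=1 ship[0->1]=1 prod=2 -> [19 1 1]
First stockout at step 6

6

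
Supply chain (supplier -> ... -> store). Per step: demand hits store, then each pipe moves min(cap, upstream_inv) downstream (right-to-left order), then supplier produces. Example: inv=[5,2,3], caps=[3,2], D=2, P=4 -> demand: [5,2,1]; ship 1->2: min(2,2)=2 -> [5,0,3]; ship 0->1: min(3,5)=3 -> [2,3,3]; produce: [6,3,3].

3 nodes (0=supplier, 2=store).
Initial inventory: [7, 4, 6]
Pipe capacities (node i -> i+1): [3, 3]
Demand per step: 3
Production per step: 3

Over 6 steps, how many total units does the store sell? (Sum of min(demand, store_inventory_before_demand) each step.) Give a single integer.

Answer: 18

Derivation:
Step 1: sold=3 (running total=3) -> [7 4 6]
Step 2: sold=3 (running total=6) -> [7 4 6]
Step 3: sold=3 (running total=9) -> [7 4 6]
Step 4: sold=3 (running total=12) -> [7 4 6]
Step 5: sold=3 (running total=15) -> [7 4 6]
Step 6: sold=3 (running total=18) -> [7 4 6]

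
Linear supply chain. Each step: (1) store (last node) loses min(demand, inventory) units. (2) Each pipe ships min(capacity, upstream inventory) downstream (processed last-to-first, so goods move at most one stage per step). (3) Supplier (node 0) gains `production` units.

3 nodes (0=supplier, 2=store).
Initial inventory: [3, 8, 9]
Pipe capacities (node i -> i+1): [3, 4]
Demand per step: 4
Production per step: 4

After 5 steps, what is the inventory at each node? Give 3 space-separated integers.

Step 1: demand=4,sold=4 ship[1->2]=4 ship[0->1]=3 prod=4 -> inv=[4 7 9]
Step 2: demand=4,sold=4 ship[1->2]=4 ship[0->1]=3 prod=4 -> inv=[5 6 9]
Step 3: demand=4,sold=4 ship[1->2]=4 ship[0->1]=3 prod=4 -> inv=[6 5 9]
Step 4: demand=4,sold=4 ship[1->2]=4 ship[0->1]=3 prod=4 -> inv=[7 4 9]
Step 5: demand=4,sold=4 ship[1->2]=4 ship[0->1]=3 prod=4 -> inv=[8 3 9]

8 3 9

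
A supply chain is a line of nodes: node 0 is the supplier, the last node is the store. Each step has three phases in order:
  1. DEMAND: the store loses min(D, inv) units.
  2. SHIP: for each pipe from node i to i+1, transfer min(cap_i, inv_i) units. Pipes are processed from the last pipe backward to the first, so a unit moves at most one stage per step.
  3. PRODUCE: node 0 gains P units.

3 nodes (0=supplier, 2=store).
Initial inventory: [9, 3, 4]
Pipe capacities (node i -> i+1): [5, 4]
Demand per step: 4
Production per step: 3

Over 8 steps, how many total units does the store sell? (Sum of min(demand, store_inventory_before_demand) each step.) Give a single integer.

Step 1: sold=4 (running total=4) -> [7 5 3]
Step 2: sold=3 (running total=7) -> [5 6 4]
Step 3: sold=4 (running total=11) -> [3 7 4]
Step 4: sold=4 (running total=15) -> [3 6 4]
Step 5: sold=4 (running total=19) -> [3 5 4]
Step 6: sold=4 (running total=23) -> [3 4 4]
Step 7: sold=4 (running total=27) -> [3 3 4]
Step 8: sold=4 (running total=31) -> [3 3 3]

Answer: 31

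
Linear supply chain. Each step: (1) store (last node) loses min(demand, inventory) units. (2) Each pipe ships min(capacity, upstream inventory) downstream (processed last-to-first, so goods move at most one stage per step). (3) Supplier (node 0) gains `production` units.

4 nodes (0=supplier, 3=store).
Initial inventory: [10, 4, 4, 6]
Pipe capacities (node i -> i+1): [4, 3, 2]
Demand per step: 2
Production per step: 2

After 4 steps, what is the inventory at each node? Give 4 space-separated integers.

Step 1: demand=2,sold=2 ship[2->3]=2 ship[1->2]=3 ship[0->1]=4 prod=2 -> inv=[8 5 5 6]
Step 2: demand=2,sold=2 ship[2->3]=2 ship[1->2]=3 ship[0->1]=4 prod=2 -> inv=[6 6 6 6]
Step 3: demand=2,sold=2 ship[2->3]=2 ship[1->2]=3 ship[0->1]=4 prod=2 -> inv=[4 7 7 6]
Step 4: demand=2,sold=2 ship[2->3]=2 ship[1->2]=3 ship[0->1]=4 prod=2 -> inv=[2 8 8 6]

2 8 8 6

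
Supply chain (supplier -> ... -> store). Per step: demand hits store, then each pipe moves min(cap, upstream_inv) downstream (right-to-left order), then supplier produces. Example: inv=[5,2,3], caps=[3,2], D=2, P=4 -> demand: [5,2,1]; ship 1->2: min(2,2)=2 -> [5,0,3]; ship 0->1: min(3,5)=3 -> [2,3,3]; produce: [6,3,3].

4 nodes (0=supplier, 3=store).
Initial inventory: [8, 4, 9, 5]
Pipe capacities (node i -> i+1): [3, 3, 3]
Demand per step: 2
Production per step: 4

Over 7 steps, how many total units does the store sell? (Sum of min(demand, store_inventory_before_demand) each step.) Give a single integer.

Step 1: sold=2 (running total=2) -> [9 4 9 6]
Step 2: sold=2 (running total=4) -> [10 4 9 7]
Step 3: sold=2 (running total=6) -> [11 4 9 8]
Step 4: sold=2 (running total=8) -> [12 4 9 9]
Step 5: sold=2 (running total=10) -> [13 4 9 10]
Step 6: sold=2 (running total=12) -> [14 4 9 11]
Step 7: sold=2 (running total=14) -> [15 4 9 12]

Answer: 14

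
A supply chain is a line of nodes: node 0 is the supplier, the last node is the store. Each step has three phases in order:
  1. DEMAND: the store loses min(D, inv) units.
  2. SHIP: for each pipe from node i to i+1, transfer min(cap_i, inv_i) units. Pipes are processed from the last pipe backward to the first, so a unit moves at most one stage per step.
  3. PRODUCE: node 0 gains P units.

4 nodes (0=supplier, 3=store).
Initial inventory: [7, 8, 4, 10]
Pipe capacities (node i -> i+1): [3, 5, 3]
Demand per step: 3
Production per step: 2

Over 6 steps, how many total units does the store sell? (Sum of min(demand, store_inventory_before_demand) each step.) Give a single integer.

Answer: 18

Derivation:
Step 1: sold=3 (running total=3) -> [6 6 6 10]
Step 2: sold=3 (running total=6) -> [5 4 8 10]
Step 3: sold=3 (running total=9) -> [4 3 9 10]
Step 4: sold=3 (running total=12) -> [3 3 9 10]
Step 5: sold=3 (running total=15) -> [2 3 9 10]
Step 6: sold=3 (running total=18) -> [2 2 9 10]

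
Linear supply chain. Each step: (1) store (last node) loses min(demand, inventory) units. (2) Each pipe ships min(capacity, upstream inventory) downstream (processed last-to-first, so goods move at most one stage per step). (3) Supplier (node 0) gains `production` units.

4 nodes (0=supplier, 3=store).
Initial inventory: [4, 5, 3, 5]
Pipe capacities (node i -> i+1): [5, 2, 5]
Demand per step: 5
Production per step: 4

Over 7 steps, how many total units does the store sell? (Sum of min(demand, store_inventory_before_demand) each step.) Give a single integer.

Answer: 18

Derivation:
Step 1: sold=5 (running total=5) -> [4 7 2 3]
Step 2: sold=3 (running total=8) -> [4 9 2 2]
Step 3: sold=2 (running total=10) -> [4 11 2 2]
Step 4: sold=2 (running total=12) -> [4 13 2 2]
Step 5: sold=2 (running total=14) -> [4 15 2 2]
Step 6: sold=2 (running total=16) -> [4 17 2 2]
Step 7: sold=2 (running total=18) -> [4 19 2 2]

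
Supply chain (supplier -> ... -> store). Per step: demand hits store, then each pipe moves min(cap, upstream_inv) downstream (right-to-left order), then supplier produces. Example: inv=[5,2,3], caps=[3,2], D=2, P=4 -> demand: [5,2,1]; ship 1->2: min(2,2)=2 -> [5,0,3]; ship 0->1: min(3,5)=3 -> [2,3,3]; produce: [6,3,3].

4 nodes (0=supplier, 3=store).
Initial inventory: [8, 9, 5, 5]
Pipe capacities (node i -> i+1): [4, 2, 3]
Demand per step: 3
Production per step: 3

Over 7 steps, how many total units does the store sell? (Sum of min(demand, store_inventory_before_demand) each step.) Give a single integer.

Step 1: sold=3 (running total=3) -> [7 11 4 5]
Step 2: sold=3 (running total=6) -> [6 13 3 5]
Step 3: sold=3 (running total=9) -> [5 15 2 5]
Step 4: sold=3 (running total=12) -> [4 17 2 4]
Step 5: sold=3 (running total=15) -> [3 19 2 3]
Step 6: sold=3 (running total=18) -> [3 20 2 2]
Step 7: sold=2 (running total=20) -> [3 21 2 2]

Answer: 20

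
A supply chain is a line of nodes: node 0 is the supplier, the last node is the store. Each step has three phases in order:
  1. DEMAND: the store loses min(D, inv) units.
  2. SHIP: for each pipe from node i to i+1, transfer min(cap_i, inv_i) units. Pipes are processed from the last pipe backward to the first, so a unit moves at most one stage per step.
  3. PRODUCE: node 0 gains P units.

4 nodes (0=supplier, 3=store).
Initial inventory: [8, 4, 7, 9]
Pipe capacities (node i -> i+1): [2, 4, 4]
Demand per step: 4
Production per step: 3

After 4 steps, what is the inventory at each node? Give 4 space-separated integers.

Step 1: demand=4,sold=4 ship[2->3]=4 ship[1->2]=4 ship[0->1]=2 prod=3 -> inv=[9 2 7 9]
Step 2: demand=4,sold=4 ship[2->3]=4 ship[1->2]=2 ship[0->1]=2 prod=3 -> inv=[10 2 5 9]
Step 3: demand=4,sold=4 ship[2->3]=4 ship[1->2]=2 ship[0->1]=2 prod=3 -> inv=[11 2 3 9]
Step 4: demand=4,sold=4 ship[2->3]=3 ship[1->2]=2 ship[0->1]=2 prod=3 -> inv=[12 2 2 8]

12 2 2 8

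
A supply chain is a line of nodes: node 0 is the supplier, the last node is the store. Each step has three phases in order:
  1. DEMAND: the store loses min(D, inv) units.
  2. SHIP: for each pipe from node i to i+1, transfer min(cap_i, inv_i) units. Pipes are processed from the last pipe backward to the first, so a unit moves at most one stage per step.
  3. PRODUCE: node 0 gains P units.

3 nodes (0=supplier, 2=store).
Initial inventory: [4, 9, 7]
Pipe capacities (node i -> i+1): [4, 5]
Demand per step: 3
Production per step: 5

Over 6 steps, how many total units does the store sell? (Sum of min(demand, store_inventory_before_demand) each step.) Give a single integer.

Answer: 18

Derivation:
Step 1: sold=3 (running total=3) -> [5 8 9]
Step 2: sold=3 (running total=6) -> [6 7 11]
Step 3: sold=3 (running total=9) -> [7 6 13]
Step 4: sold=3 (running total=12) -> [8 5 15]
Step 5: sold=3 (running total=15) -> [9 4 17]
Step 6: sold=3 (running total=18) -> [10 4 18]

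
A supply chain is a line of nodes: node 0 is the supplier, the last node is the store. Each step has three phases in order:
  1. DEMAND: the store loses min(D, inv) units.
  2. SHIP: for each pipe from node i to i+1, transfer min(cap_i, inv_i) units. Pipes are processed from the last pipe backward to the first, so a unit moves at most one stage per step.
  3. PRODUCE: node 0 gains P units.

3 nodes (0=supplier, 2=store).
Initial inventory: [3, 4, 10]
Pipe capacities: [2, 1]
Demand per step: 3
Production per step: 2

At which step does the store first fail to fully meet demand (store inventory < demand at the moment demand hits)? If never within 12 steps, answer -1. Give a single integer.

Step 1: demand=3,sold=3 ship[1->2]=1 ship[0->1]=2 prod=2 -> [3 5 8]
Step 2: demand=3,sold=3 ship[1->2]=1 ship[0->1]=2 prod=2 -> [3 6 6]
Step 3: demand=3,sold=3 ship[1->2]=1 ship[0->1]=2 prod=2 -> [3 7 4]
Step 4: demand=3,sold=3 ship[1->2]=1 ship[0->1]=2 prod=2 -> [3 8 2]
Step 5: demand=3,sold=2 ship[1->2]=1 ship[0->1]=2 prod=2 -> [3 9 1]
Step 6: demand=3,sold=1 ship[1->2]=1 ship[0->1]=2 prod=2 -> [3 10 1]
Step 7: demand=3,sold=1 ship[1->2]=1 ship[0->1]=2 prod=2 -> [3 11 1]
Step 8: demand=3,sold=1 ship[1->2]=1 ship[0->1]=2 prod=2 -> [3 12 1]
Step 9: demand=3,sold=1 ship[1->2]=1 ship[0->1]=2 prod=2 -> [3 13 1]
Step 10: demand=3,sold=1 ship[1->2]=1 ship[0->1]=2 prod=2 -> [3 14 1]
Step 11: demand=3,sold=1 ship[1->2]=1 ship[0->1]=2 prod=2 -> [3 15 1]
Step 12: demand=3,sold=1 ship[1->2]=1 ship[0->1]=2 prod=2 -> [3 16 1]
First stockout at step 5

5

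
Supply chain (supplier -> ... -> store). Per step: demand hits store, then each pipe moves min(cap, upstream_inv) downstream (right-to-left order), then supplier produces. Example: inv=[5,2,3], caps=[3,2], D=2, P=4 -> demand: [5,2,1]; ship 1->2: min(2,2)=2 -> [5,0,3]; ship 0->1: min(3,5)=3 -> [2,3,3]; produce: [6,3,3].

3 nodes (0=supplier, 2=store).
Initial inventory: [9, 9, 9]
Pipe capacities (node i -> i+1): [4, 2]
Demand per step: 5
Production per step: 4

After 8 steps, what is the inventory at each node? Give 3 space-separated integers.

Step 1: demand=5,sold=5 ship[1->2]=2 ship[0->1]=4 prod=4 -> inv=[9 11 6]
Step 2: demand=5,sold=5 ship[1->2]=2 ship[0->1]=4 prod=4 -> inv=[9 13 3]
Step 3: demand=5,sold=3 ship[1->2]=2 ship[0->1]=4 prod=4 -> inv=[9 15 2]
Step 4: demand=5,sold=2 ship[1->2]=2 ship[0->1]=4 prod=4 -> inv=[9 17 2]
Step 5: demand=5,sold=2 ship[1->2]=2 ship[0->1]=4 prod=4 -> inv=[9 19 2]
Step 6: demand=5,sold=2 ship[1->2]=2 ship[0->1]=4 prod=4 -> inv=[9 21 2]
Step 7: demand=5,sold=2 ship[1->2]=2 ship[0->1]=4 prod=4 -> inv=[9 23 2]
Step 8: demand=5,sold=2 ship[1->2]=2 ship[0->1]=4 prod=4 -> inv=[9 25 2]

9 25 2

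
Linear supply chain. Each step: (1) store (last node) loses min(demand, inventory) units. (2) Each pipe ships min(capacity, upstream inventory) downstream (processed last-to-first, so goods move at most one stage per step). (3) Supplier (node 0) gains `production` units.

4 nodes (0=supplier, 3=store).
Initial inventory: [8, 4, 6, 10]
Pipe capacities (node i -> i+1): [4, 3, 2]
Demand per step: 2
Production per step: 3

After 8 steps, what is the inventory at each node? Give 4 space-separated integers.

Step 1: demand=2,sold=2 ship[2->3]=2 ship[1->2]=3 ship[0->1]=4 prod=3 -> inv=[7 5 7 10]
Step 2: demand=2,sold=2 ship[2->3]=2 ship[1->2]=3 ship[0->1]=4 prod=3 -> inv=[6 6 8 10]
Step 3: demand=2,sold=2 ship[2->3]=2 ship[1->2]=3 ship[0->1]=4 prod=3 -> inv=[5 7 9 10]
Step 4: demand=2,sold=2 ship[2->3]=2 ship[1->2]=3 ship[0->1]=4 prod=3 -> inv=[4 8 10 10]
Step 5: demand=2,sold=2 ship[2->3]=2 ship[1->2]=3 ship[0->1]=4 prod=3 -> inv=[3 9 11 10]
Step 6: demand=2,sold=2 ship[2->3]=2 ship[1->2]=3 ship[0->1]=3 prod=3 -> inv=[3 9 12 10]
Step 7: demand=2,sold=2 ship[2->3]=2 ship[1->2]=3 ship[0->1]=3 prod=3 -> inv=[3 9 13 10]
Step 8: demand=2,sold=2 ship[2->3]=2 ship[1->2]=3 ship[0->1]=3 prod=3 -> inv=[3 9 14 10]

3 9 14 10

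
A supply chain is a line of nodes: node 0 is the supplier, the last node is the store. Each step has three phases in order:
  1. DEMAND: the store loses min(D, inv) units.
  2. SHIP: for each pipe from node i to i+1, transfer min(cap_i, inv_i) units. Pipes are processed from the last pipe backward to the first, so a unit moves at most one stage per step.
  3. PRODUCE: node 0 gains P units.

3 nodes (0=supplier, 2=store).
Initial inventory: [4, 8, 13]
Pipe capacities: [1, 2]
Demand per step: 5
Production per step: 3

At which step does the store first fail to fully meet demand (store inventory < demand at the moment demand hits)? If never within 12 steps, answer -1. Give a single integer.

Step 1: demand=5,sold=5 ship[1->2]=2 ship[0->1]=1 prod=3 -> [6 7 10]
Step 2: demand=5,sold=5 ship[1->2]=2 ship[0->1]=1 prod=3 -> [8 6 7]
Step 3: demand=5,sold=5 ship[1->2]=2 ship[0->1]=1 prod=3 -> [10 5 4]
Step 4: demand=5,sold=4 ship[1->2]=2 ship[0->1]=1 prod=3 -> [12 4 2]
Step 5: demand=5,sold=2 ship[1->2]=2 ship[0->1]=1 prod=3 -> [14 3 2]
Step 6: demand=5,sold=2 ship[1->2]=2 ship[0->1]=1 prod=3 -> [16 2 2]
Step 7: demand=5,sold=2 ship[1->2]=2 ship[0->1]=1 prod=3 -> [18 1 2]
Step 8: demand=5,sold=2 ship[1->2]=1 ship[0->1]=1 prod=3 -> [20 1 1]
Step 9: demand=5,sold=1 ship[1->2]=1 ship[0->1]=1 prod=3 -> [22 1 1]
Step 10: demand=5,sold=1 ship[1->2]=1 ship[0->1]=1 prod=3 -> [24 1 1]
Step 11: demand=5,sold=1 ship[1->2]=1 ship[0->1]=1 prod=3 -> [26 1 1]
Step 12: demand=5,sold=1 ship[1->2]=1 ship[0->1]=1 prod=3 -> [28 1 1]
First stockout at step 4

4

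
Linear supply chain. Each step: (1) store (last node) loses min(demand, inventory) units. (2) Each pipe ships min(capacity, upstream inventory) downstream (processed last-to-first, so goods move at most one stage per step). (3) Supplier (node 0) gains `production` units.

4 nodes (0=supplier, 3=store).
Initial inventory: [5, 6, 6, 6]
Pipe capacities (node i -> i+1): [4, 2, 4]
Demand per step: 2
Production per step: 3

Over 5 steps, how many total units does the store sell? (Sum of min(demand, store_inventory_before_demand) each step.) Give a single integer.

Step 1: sold=2 (running total=2) -> [4 8 4 8]
Step 2: sold=2 (running total=4) -> [3 10 2 10]
Step 3: sold=2 (running total=6) -> [3 11 2 10]
Step 4: sold=2 (running total=8) -> [3 12 2 10]
Step 5: sold=2 (running total=10) -> [3 13 2 10]

Answer: 10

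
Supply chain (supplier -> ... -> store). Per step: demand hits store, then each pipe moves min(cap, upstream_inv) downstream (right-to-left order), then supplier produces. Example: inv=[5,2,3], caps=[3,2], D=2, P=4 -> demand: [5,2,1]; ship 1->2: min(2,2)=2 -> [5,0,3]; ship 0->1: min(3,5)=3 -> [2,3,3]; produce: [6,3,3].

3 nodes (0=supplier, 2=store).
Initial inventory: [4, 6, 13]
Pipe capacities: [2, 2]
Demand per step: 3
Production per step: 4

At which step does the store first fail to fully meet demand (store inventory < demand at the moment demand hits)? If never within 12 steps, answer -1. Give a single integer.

Step 1: demand=3,sold=3 ship[1->2]=2 ship[0->1]=2 prod=4 -> [6 6 12]
Step 2: demand=3,sold=3 ship[1->2]=2 ship[0->1]=2 prod=4 -> [8 6 11]
Step 3: demand=3,sold=3 ship[1->2]=2 ship[0->1]=2 prod=4 -> [10 6 10]
Step 4: demand=3,sold=3 ship[1->2]=2 ship[0->1]=2 prod=4 -> [12 6 9]
Step 5: demand=3,sold=3 ship[1->2]=2 ship[0->1]=2 prod=4 -> [14 6 8]
Step 6: demand=3,sold=3 ship[1->2]=2 ship[0->1]=2 prod=4 -> [16 6 7]
Step 7: demand=3,sold=3 ship[1->2]=2 ship[0->1]=2 prod=4 -> [18 6 6]
Step 8: demand=3,sold=3 ship[1->2]=2 ship[0->1]=2 prod=4 -> [20 6 5]
Step 9: demand=3,sold=3 ship[1->2]=2 ship[0->1]=2 prod=4 -> [22 6 4]
Step 10: demand=3,sold=3 ship[1->2]=2 ship[0->1]=2 prod=4 -> [24 6 3]
Step 11: demand=3,sold=3 ship[1->2]=2 ship[0->1]=2 prod=4 -> [26 6 2]
Step 12: demand=3,sold=2 ship[1->2]=2 ship[0->1]=2 prod=4 -> [28 6 2]
First stockout at step 12

12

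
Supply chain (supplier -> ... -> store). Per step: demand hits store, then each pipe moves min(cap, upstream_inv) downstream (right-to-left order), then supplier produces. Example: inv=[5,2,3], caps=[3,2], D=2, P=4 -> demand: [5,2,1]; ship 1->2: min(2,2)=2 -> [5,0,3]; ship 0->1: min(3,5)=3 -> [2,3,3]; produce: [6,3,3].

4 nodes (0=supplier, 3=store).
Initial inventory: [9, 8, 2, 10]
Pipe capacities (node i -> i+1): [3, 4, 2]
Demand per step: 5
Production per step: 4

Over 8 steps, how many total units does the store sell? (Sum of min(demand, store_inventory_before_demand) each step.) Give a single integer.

Step 1: sold=5 (running total=5) -> [10 7 4 7]
Step 2: sold=5 (running total=10) -> [11 6 6 4]
Step 3: sold=4 (running total=14) -> [12 5 8 2]
Step 4: sold=2 (running total=16) -> [13 4 10 2]
Step 5: sold=2 (running total=18) -> [14 3 12 2]
Step 6: sold=2 (running total=20) -> [15 3 13 2]
Step 7: sold=2 (running total=22) -> [16 3 14 2]
Step 8: sold=2 (running total=24) -> [17 3 15 2]

Answer: 24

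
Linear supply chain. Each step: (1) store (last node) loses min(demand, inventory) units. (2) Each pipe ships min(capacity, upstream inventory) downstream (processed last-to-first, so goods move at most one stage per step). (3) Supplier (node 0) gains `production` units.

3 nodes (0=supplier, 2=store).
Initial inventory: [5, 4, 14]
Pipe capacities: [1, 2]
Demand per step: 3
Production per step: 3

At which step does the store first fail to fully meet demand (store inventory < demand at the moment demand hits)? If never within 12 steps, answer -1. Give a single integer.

Step 1: demand=3,sold=3 ship[1->2]=2 ship[0->1]=1 prod=3 -> [7 3 13]
Step 2: demand=3,sold=3 ship[1->2]=2 ship[0->1]=1 prod=3 -> [9 2 12]
Step 3: demand=3,sold=3 ship[1->2]=2 ship[0->1]=1 prod=3 -> [11 1 11]
Step 4: demand=3,sold=3 ship[1->2]=1 ship[0->1]=1 prod=3 -> [13 1 9]
Step 5: demand=3,sold=3 ship[1->2]=1 ship[0->1]=1 prod=3 -> [15 1 7]
Step 6: demand=3,sold=3 ship[1->2]=1 ship[0->1]=1 prod=3 -> [17 1 5]
Step 7: demand=3,sold=3 ship[1->2]=1 ship[0->1]=1 prod=3 -> [19 1 3]
Step 8: demand=3,sold=3 ship[1->2]=1 ship[0->1]=1 prod=3 -> [21 1 1]
Step 9: demand=3,sold=1 ship[1->2]=1 ship[0->1]=1 prod=3 -> [23 1 1]
Step 10: demand=3,sold=1 ship[1->2]=1 ship[0->1]=1 prod=3 -> [25 1 1]
Step 11: demand=3,sold=1 ship[1->2]=1 ship[0->1]=1 prod=3 -> [27 1 1]
Step 12: demand=3,sold=1 ship[1->2]=1 ship[0->1]=1 prod=3 -> [29 1 1]
First stockout at step 9

9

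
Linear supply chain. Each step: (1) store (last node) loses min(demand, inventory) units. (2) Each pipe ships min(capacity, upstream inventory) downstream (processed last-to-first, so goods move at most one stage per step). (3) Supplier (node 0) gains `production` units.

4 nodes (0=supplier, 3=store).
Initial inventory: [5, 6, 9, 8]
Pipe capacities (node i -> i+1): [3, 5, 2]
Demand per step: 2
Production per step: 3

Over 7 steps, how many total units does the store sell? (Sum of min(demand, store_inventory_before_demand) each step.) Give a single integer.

Answer: 14

Derivation:
Step 1: sold=2 (running total=2) -> [5 4 12 8]
Step 2: sold=2 (running total=4) -> [5 3 14 8]
Step 3: sold=2 (running total=6) -> [5 3 15 8]
Step 4: sold=2 (running total=8) -> [5 3 16 8]
Step 5: sold=2 (running total=10) -> [5 3 17 8]
Step 6: sold=2 (running total=12) -> [5 3 18 8]
Step 7: sold=2 (running total=14) -> [5 3 19 8]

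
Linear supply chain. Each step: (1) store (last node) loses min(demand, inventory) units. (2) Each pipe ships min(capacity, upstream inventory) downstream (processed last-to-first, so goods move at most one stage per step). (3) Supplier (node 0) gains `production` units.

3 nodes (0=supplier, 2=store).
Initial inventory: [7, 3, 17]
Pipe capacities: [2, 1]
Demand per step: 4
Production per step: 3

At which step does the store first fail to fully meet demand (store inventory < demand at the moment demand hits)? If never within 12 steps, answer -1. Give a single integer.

Step 1: demand=4,sold=4 ship[1->2]=1 ship[0->1]=2 prod=3 -> [8 4 14]
Step 2: demand=4,sold=4 ship[1->2]=1 ship[0->1]=2 prod=3 -> [9 5 11]
Step 3: demand=4,sold=4 ship[1->2]=1 ship[0->1]=2 prod=3 -> [10 6 8]
Step 4: demand=4,sold=4 ship[1->2]=1 ship[0->1]=2 prod=3 -> [11 7 5]
Step 5: demand=4,sold=4 ship[1->2]=1 ship[0->1]=2 prod=3 -> [12 8 2]
Step 6: demand=4,sold=2 ship[1->2]=1 ship[0->1]=2 prod=3 -> [13 9 1]
Step 7: demand=4,sold=1 ship[1->2]=1 ship[0->1]=2 prod=3 -> [14 10 1]
Step 8: demand=4,sold=1 ship[1->2]=1 ship[0->1]=2 prod=3 -> [15 11 1]
Step 9: demand=4,sold=1 ship[1->2]=1 ship[0->1]=2 prod=3 -> [16 12 1]
Step 10: demand=4,sold=1 ship[1->2]=1 ship[0->1]=2 prod=3 -> [17 13 1]
Step 11: demand=4,sold=1 ship[1->2]=1 ship[0->1]=2 prod=3 -> [18 14 1]
Step 12: demand=4,sold=1 ship[1->2]=1 ship[0->1]=2 prod=3 -> [19 15 1]
First stockout at step 6

6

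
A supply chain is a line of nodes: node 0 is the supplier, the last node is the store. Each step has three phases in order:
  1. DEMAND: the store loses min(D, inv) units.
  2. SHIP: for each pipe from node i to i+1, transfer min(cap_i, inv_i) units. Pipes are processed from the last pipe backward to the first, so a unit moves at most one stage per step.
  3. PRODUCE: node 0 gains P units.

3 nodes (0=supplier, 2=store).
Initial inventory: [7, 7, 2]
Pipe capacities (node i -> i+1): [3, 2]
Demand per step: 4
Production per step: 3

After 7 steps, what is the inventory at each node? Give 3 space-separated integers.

Step 1: demand=4,sold=2 ship[1->2]=2 ship[0->1]=3 prod=3 -> inv=[7 8 2]
Step 2: demand=4,sold=2 ship[1->2]=2 ship[0->1]=3 prod=3 -> inv=[7 9 2]
Step 3: demand=4,sold=2 ship[1->2]=2 ship[0->1]=3 prod=3 -> inv=[7 10 2]
Step 4: demand=4,sold=2 ship[1->2]=2 ship[0->1]=3 prod=3 -> inv=[7 11 2]
Step 5: demand=4,sold=2 ship[1->2]=2 ship[0->1]=3 prod=3 -> inv=[7 12 2]
Step 6: demand=4,sold=2 ship[1->2]=2 ship[0->1]=3 prod=3 -> inv=[7 13 2]
Step 7: demand=4,sold=2 ship[1->2]=2 ship[0->1]=3 prod=3 -> inv=[7 14 2]

7 14 2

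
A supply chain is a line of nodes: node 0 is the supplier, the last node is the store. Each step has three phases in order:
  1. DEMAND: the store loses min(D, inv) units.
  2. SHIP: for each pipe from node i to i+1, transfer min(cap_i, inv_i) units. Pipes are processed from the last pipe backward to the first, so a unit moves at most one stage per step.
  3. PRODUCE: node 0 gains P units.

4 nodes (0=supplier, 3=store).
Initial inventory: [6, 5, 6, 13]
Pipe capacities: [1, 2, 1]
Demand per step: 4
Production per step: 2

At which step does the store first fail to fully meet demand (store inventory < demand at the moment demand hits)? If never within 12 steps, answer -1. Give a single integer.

Step 1: demand=4,sold=4 ship[2->3]=1 ship[1->2]=2 ship[0->1]=1 prod=2 -> [7 4 7 10]
Step 2: demand=4,sold=4 ship[2->3]=1 ship[1->2]=2 ship[0->1]=1 prod=2 -> [8 3 8 7]
Step 3: demand=4,sold=4 ship[2->3]=1 ship[1->2]=2 ship[0->1]=1 prod=2 -> [9 2 9 4]
Step 4: demand=4,sold=4 ship[2->3]=1 ship[1->2]=2 ship[0->1]=1 prod=2 -> [10 1 10 1]
Step 5: demand=4,sold=1 ship[2->3]=1 ship[1->2]=1 ship[0->1]=1 prod=2 -> [11 1 10 1]
Step 6: demand=4,sold=1 ship[2->3]=1 ship[1->2]=1 ship[0->1]=1 prod=2 -> [12 1 10 1]
Step 7: demand=4,sold=1 ship[2->3]=1 ship[1->2]=1 ship[0->1]=1 prod=2 -> [13 1 10 1]
Step 8: demand=4,sold=1 ship[2->3]=1 ship[1->2]=1 ship[0->1]=1 prod=2 -> [14 1 10 1]
Step 9: demand=4,sold=1 ship[2->3]=1 ship[1->2]=1 ship[0->1]=1 prod=2 -> [15 1 10 1]
Step 10: demand=4,sold=1 ship[2->3]=1 ship[1->2]=1 ship[0->1]=1 prod=2 -> [16 1 10 1]
Step 11: demand=4,sold=1 ship[2->3]=1 ship[1->2]=1 ship[0->1]=1 prod=2 -> [17 1 10 1]
Step 12: demand=4,sold=1 ship[2->3]=1 ship[1->2]=1 ship[0->1]=1 prod=2 -> [18 1 10 1]
First stockout at step 5

5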